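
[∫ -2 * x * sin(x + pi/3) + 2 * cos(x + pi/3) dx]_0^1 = 2*cos(1 + pi/3)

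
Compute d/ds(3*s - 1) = 3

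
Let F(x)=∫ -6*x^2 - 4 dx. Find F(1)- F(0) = -6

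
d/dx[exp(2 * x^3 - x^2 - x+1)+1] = 6*x^2*exp(2*x^3 - x^2 - x + 1) - 2*x*exp(2*x^3 - x^2 - x + 1) - exp(2*x^3 - x^2 - x + 1)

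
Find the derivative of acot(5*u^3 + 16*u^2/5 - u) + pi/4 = (-375*u^2 - 160*u + 25)/(625*u^6 + 800*u^5 + 6*u^4 - 160*u^3 + 25*u^2 + 25)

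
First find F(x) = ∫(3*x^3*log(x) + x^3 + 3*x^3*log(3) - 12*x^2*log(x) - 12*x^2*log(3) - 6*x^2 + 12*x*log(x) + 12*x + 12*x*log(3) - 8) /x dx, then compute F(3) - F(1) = 3*log(3)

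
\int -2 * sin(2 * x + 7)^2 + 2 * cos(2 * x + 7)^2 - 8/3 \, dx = -8*x/3 + sin(4*x + 14)/2 + C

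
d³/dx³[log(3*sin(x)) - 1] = 2*cos(x)/sin(x)^3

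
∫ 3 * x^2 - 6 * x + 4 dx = x^3 - 3*x^2 + 4*x + C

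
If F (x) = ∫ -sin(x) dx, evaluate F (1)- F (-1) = 0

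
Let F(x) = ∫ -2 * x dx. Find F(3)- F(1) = -8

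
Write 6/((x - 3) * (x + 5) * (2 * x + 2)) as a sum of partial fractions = 3/(32*(x + 5)) - 3/(16*(x + 1)) + 3/(32*(x - 3))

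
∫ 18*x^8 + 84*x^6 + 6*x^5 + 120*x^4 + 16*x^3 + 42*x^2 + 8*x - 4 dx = 2*x^9 + 12*x^7 + x^6 + 24*x^5 + 4*x^4 + 14*x^3 + 4*x^2 - 4*x + C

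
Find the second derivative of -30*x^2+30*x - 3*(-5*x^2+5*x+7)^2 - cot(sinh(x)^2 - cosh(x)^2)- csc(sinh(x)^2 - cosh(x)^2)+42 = -900*x^2 + 900*x + 210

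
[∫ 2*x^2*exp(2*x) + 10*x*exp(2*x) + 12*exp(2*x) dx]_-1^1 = -exp(-2) + 9*exp(2)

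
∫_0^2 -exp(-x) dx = -1 + exp(-2)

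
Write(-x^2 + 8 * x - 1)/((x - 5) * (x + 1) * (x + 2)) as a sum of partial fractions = -3/(x + 2) + 5/(3*(x + 1)) + 1/(3*(x - 5))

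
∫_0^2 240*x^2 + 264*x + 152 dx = 1472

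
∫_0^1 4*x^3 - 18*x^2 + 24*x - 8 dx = -1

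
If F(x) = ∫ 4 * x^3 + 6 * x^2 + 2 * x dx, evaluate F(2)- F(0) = 36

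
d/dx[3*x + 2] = 3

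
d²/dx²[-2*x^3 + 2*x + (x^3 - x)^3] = 72*x^7 - 126*x^5 + 60*x^3 - 18*x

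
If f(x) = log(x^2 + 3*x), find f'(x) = (2*x + 3)/(x^2 + 3*x)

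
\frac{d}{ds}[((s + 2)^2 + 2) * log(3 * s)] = (2*s^2*log(s) + s^2 + 2*s^2*log(3) + 4*s*log(s) + 4*s + 4*s*log(3) + 6)/s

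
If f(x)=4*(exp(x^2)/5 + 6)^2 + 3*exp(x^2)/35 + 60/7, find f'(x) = 16*x*exp(2*x^2)/25 + 678*x*exp(x^2)/35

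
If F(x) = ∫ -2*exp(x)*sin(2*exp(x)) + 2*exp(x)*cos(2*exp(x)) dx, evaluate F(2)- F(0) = sqrt(2)*(-sin(pi/4 + 2) + cos(-2*exp(2) + pi/4))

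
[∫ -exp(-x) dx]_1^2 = -exp(-1) + exp(-2)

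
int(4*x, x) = 2*x^2 + C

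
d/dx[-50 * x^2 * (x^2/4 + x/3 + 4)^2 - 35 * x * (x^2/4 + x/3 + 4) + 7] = -75*x^5/4 - 125*x^4/3 - 3800*x^3/9 - 1705*x^2/4 - 4870*x/3 - 140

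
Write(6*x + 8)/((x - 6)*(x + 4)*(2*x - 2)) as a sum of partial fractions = -4/(25*(x + 4)) - 7/(25*(x - 1)) + 11/(25*(x - 6))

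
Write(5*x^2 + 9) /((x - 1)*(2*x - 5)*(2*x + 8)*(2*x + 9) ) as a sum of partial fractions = -63/(44*(2*x + 9)) + 23/(156*(2*x - 5)) + 89/(130*(x + 4)) - 7/(165*(x - 1))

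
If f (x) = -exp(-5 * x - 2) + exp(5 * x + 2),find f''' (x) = (125*exp(10*x + 4) + 125)*exp(-5*x - 2)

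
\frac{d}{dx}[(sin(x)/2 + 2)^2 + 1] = (sin(x)/2 + 2)*cos(x)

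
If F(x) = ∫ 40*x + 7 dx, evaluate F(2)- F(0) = 94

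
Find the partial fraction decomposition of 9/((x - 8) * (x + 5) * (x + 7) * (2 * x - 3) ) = -72/(2873*(2*x - 3)) - 3/(170*(x + 7)) + 9/(338*(x + 5)) + 3/(845*(x - 8))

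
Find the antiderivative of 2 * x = x^2 + C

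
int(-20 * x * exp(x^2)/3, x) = -10*exp(x^2)/3 + C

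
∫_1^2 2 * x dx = 3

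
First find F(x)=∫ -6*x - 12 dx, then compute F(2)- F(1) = -21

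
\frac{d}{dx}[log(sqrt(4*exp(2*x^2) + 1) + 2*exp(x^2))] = (4*x*sqrt(4*exp(2*x^2) + 1)*exp(x^2) + 8*x*exp(2*x^2))/(2*sqrt(4*exp(2*x^2) + 1)*exp(x^2) + 4*exp(2*x^2) + 1)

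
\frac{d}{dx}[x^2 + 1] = 2*x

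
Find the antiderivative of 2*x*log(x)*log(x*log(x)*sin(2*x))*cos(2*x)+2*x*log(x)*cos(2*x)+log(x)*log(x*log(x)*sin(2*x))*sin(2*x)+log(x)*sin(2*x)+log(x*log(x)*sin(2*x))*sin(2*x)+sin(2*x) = x*log(x)*log(x*log(x)*sin(2*x))*sin(2*x) + C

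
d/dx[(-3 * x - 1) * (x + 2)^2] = -9*x^2 - 26*x - 16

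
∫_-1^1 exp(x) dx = E - exp(-1)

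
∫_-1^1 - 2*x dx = 0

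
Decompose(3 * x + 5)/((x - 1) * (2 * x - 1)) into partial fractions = -13/(2*x - 1) + 8/(x - 1)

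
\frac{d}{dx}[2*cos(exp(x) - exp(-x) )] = -2*(exp(2*x) + 1)*exp(-x)*sin(exp(x) - exp(-x))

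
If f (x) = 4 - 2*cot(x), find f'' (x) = -4*cos(x)/sin(x)^3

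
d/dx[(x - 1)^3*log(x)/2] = (3*x^3*log(x) + x^3 - 6*x^2*log(x) - 3*x^2 + 3*x*log(x) + 3*x - 1)/(2*x)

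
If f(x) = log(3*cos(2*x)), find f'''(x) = -16*sin(2*x)/cos(2*x)^3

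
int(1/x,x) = log(x) + C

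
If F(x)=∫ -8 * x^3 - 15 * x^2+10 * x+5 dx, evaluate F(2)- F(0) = -42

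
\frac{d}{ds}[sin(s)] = cos(s)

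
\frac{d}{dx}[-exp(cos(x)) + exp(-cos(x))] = (exp(cos(x)) + exp(-cos(x)))*sin(x)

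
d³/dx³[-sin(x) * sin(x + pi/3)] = 4*sin(2*x + pi/3)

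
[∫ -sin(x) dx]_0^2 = -1 + cos(2)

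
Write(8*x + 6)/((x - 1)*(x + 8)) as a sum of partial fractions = 58/(9*(x + 8)) + 14/(9*(x - 1))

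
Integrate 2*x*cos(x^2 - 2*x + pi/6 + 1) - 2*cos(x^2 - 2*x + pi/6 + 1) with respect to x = sin((x - 1)^2 + pi/6) + C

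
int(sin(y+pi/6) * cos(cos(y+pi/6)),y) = -sin(cos(y + pi/6)) + C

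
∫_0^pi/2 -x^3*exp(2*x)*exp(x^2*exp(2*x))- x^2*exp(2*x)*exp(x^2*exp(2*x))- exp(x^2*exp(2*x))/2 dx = -pi*exp(pi^2*exp(pi)/4)/4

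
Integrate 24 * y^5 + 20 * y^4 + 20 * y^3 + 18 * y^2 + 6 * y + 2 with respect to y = 4*y^6 + 4*y^5 + 5*y^4 + 6*y^3 + 3*y^2 + 2*y + C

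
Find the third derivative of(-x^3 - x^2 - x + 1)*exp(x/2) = -x^3*exp(x/2)/8 - 19*x^2*exp(x/2)/8 - 85*x*exp(x/2)/8 - 77*exp(x/2)/8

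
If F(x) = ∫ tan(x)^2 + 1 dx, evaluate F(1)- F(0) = tan(1)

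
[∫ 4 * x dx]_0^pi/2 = pi^2/2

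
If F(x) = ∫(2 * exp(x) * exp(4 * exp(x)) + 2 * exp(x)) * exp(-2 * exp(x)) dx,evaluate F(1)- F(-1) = -exp(2*exp(-1)) - exp(-2*E) + exp(-2*exp(-1)) + exp(2*E)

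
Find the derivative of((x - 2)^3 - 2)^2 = 6*x^5 - 60*x^4 + 240*x^3 - 492*x^2 + 528*x - 240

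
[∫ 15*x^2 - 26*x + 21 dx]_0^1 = 13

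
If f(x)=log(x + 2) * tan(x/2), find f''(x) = (x^2*log(x + 2)*sin(x/2)/cos(x/2)^3 + 4*x*log(x + 2)*sin(x/2)/cos(x/2)^3 + 2*x/cos(x/2)^2 + 4*log(x + 2)*sin(x/2)/cos(x/2)^3 - 2*tan(x/2) + 4/cos(x/2)^2)/(2*x^2 + 8*x + 8)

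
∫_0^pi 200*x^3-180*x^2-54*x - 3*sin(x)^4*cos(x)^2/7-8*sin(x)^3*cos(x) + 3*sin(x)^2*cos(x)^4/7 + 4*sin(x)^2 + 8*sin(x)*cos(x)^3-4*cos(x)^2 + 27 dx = -21*pi - 32 + 35*pi^2 + 2*(-3*pi - 4 + 5*pi^2)^2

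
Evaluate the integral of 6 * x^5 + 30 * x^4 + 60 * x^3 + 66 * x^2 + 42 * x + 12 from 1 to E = -81 + (1 + (1 + E)^3)^2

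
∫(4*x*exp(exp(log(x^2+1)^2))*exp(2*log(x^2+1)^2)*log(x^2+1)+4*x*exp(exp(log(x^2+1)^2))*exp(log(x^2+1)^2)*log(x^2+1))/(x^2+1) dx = exp(exp(log(x^2 + 1)^2) + log(x^2 + 1)^2) + C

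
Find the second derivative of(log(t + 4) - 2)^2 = (6 - 2*log(t + 4))/(t^2 + 8*t + 16)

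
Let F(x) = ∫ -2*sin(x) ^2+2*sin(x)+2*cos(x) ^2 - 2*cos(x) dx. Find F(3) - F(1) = -(-1 + cos(1) + sin(1))^2 + (-1 + cos(3) + sin(3))^2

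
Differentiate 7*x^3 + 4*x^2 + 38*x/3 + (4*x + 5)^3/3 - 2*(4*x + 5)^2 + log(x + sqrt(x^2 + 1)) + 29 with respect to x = (255*x^4 + 255*x^3*sqrt(x^2 + 1) + 312*x^3 + 312*x^2*sqrt(x^2 + 1) + 353*x^2 + 98*x*sqrt(x^2 + 1) + 315*x + 3*sqrt(x^2 + 1) + 98)/(3*x^2 + 3*x*sqrt(x^2 + 1) + 3)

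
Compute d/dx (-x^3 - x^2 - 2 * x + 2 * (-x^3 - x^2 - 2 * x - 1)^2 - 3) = 12*x^5 + 20*x^4 + 40*x^3 + 33*x^2 + 22*x + 6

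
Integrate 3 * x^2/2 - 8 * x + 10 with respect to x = x^3/2 - 4*x^2 + 10*x + C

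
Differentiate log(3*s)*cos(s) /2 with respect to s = (-s*log(s)*sin(s) - s*log(3)*sin(s) + cos(s))/(2*s)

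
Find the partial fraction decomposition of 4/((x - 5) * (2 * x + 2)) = -1/(3*(x + 1)) + 1/(3*(x - 5))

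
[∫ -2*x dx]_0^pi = -pi^2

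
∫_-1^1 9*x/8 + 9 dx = 18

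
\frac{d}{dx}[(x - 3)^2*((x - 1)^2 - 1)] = 4*x^3 - 24*x^2 + 42*x - 18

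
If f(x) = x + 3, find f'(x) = 1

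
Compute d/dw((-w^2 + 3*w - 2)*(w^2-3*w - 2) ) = -4*w^3 + 18*w^2 - 18*w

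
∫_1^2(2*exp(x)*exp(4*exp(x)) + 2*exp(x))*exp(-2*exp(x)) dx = -exp(2*E) - exp(-2*exp(2)) + exp(-2*E) + exp(2*exp(2))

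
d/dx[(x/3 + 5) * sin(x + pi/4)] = x*cos(x + pi/4)/3 + sin(x + pi/4)/3 + 5*cos(x + pi/4)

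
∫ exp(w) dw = exp(w) + C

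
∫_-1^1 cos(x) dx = 2*sin(1)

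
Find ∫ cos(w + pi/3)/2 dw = sin(w + pi/3)/2 + C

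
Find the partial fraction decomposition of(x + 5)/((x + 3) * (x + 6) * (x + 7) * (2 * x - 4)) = 1/(36*(x + 7)) - 1/(48*(x + 6)) - 1/(60*(x + 3)) + 7/(720*(x - 2))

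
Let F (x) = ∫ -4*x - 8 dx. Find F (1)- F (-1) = -16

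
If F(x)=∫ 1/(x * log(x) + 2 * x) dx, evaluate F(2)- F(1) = -log(6) + log(3*log(2) + 6)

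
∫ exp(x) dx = exp(x) + C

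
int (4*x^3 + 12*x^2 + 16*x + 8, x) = x^4 + 4*x^3 + 8*x^2 + 8*x + C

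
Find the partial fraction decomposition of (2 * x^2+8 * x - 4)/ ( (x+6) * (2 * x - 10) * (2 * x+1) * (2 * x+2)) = 15/(121*(2*x + 1)) - 1/(121*(x + 6)) - 1/(12*(x + 1)) + 43/(1452*(x - 5))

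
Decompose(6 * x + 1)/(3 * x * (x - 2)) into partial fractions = 13/(6*(x - 2)) - 1/(6*x)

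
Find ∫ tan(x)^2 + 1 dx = tan(x) + C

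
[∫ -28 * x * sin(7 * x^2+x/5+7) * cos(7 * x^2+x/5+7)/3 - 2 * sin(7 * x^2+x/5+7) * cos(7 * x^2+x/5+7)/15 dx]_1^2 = cos(354/5)/6 - cos(142/5)/6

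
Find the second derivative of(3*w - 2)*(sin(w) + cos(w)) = -3*w*sin(w) - 3*w*cos(w) - 4*sin(w) + 8*cos(w)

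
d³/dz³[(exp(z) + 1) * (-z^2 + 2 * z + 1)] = -z^2*exp(z) - 4*z*exp(z) + exp(z)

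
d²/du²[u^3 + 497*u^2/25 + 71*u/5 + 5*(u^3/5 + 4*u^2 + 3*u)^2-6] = 6*u^4 + 160*u^3 + 1032*u^2 + 726*u + 3244/25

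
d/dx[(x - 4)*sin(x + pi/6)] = x*cos(x + pi/6) + sin(x + pi/6) - 4*cos(x + pi/6)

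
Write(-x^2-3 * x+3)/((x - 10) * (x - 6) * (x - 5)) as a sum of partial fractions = -37/(5*(x - 5)) + 51/(4*(x - 6)) - 127/(20*(x - 10))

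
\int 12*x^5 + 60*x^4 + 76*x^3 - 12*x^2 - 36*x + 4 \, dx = 2*x^6 + 12*x^5 + 19*x^4 - 4*x^3 - 18*x^2 + 4*x + C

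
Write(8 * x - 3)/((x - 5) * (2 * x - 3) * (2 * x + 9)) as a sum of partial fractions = -13/(38*(2*x + 9)) - 3/(14*(2*x - 3)) + 37/(133*(x - 5))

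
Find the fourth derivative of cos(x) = cos(x)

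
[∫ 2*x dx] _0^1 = 1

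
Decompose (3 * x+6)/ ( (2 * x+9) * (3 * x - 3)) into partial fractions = 5/(11*(2*x + 9)) + 3/(11*(x - 1))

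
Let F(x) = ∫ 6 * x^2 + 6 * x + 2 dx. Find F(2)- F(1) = 25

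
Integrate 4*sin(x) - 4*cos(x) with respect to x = -4*sqrt(2)*sin(x + pi/4) + C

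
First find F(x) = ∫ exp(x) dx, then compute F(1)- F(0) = -1 + E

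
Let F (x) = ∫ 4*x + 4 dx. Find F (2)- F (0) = 16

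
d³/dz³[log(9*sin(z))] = 2*cos(z)/sin(z)^3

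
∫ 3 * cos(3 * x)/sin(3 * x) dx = log(2*sin(3*x)) + C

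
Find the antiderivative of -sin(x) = cos(x) + C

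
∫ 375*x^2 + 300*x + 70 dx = 125*x^3 + 150*x^2 + 70*x + C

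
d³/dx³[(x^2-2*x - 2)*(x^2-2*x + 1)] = 24*x - 24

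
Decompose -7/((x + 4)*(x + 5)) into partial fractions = 7/(x + 5) - 7/(x + 4)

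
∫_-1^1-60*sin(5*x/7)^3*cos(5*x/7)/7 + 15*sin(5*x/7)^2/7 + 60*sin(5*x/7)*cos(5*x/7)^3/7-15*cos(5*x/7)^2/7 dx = -3*sin(10/7)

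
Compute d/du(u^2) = 2*u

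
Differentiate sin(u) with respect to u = cos(u)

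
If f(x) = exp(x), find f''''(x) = exp(x)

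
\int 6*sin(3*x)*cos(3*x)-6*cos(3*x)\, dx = (sin(3*x) - 1)^2 + C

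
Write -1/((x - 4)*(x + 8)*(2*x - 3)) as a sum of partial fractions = 4/(95*(2*x - 3)) - 1/(228*(x + 8)) - 1/(60*(x - 4))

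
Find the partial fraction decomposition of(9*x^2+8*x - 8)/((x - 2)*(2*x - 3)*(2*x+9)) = 553/(312*(2*x + 9)) - 97/(24*(2*x - 3)) + 44/(13*(x - 2))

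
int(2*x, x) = x^2 + C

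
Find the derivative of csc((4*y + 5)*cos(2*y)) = 8*y*sin(2*y)*cot((4*y + 5)*cos(2*y))*csc((4*y + 5)*cos(2*y)) + 10*sin(2*y)*cot((4*y + 5)*cos(2*y))*csc((4*y + 5)*cos(2*y)) - 4*cos(2*y)*cot((4*y + 5)*cos(2*y))*csc((4*y + 5)*cos(2*y))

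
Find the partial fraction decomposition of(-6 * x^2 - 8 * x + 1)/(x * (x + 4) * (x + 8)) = -319/(32*(x + 8)) + 63/(16*(x + 4)) + 1/(32*x)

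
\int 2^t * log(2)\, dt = 2^t + C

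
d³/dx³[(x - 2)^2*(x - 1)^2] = 24*x - 36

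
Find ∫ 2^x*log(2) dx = 2^x + C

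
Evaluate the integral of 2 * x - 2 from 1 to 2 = 1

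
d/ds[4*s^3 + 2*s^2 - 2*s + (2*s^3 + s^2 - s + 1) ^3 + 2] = 72*s^8 + 96*s^7 - 42*s^6 + 6*s^5 + 75*s^4 - 24*s^3 + 9*s^2 + 16*s - 5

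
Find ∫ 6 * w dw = 3*w^2 + C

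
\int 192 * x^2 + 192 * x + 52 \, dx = 64*x^3 + 96*x^2 + 52*x + C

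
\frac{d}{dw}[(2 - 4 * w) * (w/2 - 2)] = 9 - 4*w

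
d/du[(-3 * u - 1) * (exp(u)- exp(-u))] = (-3*u*exp(2*u) - 3*u - 4*exp(2*u) + 2)*exp(-u)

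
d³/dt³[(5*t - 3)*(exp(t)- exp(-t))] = (5*t*exp(2*t) + 5*t + 12*exp(2*t) - 18)*exp(-t)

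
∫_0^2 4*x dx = 8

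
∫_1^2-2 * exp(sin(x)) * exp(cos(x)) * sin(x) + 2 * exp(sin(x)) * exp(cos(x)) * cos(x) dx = -2*exp(cos(1) + sin(1)) + 2*exp(cos(2) + sin(2))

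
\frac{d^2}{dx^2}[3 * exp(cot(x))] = 3*(1 + tan(x)^(-2))*(tan(x) + 1)^2*exp(1/tan(x))/tan(x)^2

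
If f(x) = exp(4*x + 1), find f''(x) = 16*exp(4*x + 1)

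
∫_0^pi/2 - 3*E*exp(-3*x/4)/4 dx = -E + exp(1 - 3*pi/8)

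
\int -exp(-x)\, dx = exp(-x) + C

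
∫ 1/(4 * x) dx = log(x)/4 + C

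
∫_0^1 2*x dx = 1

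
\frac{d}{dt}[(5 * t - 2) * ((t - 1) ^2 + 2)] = 15*t^2 - 24*t + 19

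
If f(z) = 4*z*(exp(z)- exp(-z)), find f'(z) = (4*z*exp(2*z) + 4*z + 4*exp(2*z) - 4)*exp(-z)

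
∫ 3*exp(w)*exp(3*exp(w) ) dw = exp(3*exp(w)) + C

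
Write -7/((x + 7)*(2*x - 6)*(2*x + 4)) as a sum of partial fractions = -7/(200*(x + 7)) + 7/(100*(x + 2)) - 7/(200*(x - 3))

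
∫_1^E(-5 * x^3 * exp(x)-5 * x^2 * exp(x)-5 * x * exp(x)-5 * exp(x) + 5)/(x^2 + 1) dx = -5*exp(1 + E) - 5*acot(E) + 5*pi/4 + 5*E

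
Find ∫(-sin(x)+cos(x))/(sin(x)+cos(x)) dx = log(2*sin(x) + 2*cos(x)) + C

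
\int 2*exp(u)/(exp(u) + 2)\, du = 2*log(exp(u) + 2) + C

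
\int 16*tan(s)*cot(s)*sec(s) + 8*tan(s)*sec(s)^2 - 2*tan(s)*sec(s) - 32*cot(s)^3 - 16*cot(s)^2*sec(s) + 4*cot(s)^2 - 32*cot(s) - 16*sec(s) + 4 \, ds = 4*(2*cot(s) + sec(s))^2 - 4*cot(s) - 2*sec(s) + C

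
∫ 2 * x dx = x^2 + C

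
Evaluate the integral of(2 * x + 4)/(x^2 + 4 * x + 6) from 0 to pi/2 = -log(18) + log(6 + 3*(pi/2 + 2)^2)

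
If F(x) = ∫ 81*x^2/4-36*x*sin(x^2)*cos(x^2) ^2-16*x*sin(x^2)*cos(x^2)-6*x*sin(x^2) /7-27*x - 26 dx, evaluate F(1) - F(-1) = -77/2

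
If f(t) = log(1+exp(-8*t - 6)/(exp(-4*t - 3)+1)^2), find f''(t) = (-64*exp(4*t + 3) + 96*exp(12*t + 9) + 64*exp(16*t + 12))/(exp(18)*exp(24*t) + 6*exp(15)*exp(20*t) + 17*exp(12)*exp(16*t) + 28*exp(9)*exp(12*t) + 28*exp(6)*exp(8*t) + 16*exp(3)*exp(4*t) + 4)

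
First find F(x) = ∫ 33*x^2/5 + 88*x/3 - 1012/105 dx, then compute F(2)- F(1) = 1045/21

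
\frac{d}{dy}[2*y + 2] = 2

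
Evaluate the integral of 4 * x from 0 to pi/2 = pi^2/2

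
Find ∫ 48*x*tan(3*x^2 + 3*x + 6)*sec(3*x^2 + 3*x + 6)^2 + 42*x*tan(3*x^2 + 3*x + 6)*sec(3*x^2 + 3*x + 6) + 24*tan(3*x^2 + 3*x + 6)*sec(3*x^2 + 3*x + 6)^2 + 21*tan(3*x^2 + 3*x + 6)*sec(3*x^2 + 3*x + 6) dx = (7 + 4/cos(3*(x^2 + x + 2)))/cos(3*(x^2 + x + 2)) + C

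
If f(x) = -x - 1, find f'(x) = -1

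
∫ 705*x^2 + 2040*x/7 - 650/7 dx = 235*x^3 + 1020*x^2/7 - 650*x/7 + C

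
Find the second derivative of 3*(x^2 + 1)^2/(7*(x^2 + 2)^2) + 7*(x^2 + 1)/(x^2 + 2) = (-330*x^4 - 380*x^2 + 416)/(7*x^8 + 56*x^6 + 168*x^4 + 224*x^2 + 112)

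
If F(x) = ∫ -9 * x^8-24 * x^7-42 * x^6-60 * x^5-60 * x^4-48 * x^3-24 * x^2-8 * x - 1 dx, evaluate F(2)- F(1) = -3289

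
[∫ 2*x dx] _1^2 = 3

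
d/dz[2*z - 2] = 2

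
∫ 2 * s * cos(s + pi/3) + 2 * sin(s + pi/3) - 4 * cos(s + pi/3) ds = (2*s - 4)*sin(s + pi/3) + C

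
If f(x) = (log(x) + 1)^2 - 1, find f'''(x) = (4*log(x) - 2)/x^3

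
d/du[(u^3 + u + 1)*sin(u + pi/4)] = u^3*cos(u + pi/4) + 3*u^2*sin(u + pi/4) + u*cos(u + pi/4) + sqrt(2)*cos(u)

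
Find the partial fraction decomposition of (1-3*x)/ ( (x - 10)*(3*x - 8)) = 21/(22*(3*x - 8)) - 29/(22*(x - 10))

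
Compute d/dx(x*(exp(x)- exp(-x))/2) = (x*exp(2*x) + x + exp(2*x) - 1)*exp(-x)/2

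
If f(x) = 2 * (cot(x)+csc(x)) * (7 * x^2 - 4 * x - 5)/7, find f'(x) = -2*x^2*cos(x)/sin(x)^2 - 2*x^2/sin(x)^2 + 4*x/tan(x) + 4*x/sin(x) + 8*x*cos(x)/(7*sin(x)^2) + 8*x/(7*sin(x)^2) - 8/(7*tan(x)) - 8/(7*sin(x)) + 10*cos(x)/(7*sin(x)^2) + 10/(7*sin(x)^2)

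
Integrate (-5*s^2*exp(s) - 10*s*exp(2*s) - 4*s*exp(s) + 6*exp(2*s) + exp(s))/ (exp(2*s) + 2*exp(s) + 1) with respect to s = (-(exp(s) + 1)*(atan(1/(5*(s + 1))) + atan(5*s + 5)) + (-5*s^2 + 6*s - 5)*exp(s))/(exp(s) + 1) + C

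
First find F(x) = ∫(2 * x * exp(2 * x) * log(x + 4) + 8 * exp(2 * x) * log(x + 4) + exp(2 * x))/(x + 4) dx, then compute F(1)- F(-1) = -exp(-2)*log(3) + exp(2)*log(5)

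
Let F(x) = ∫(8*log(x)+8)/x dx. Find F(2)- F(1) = -4 + (2*log(2) + 2)^2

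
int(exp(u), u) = exp(u) + C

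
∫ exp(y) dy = exp(y) + C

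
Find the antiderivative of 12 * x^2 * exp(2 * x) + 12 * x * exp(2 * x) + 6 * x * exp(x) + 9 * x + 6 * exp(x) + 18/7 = 3*x*(28*x*exp(2*x) + 21*x + 28*exp(x) + 12)/14 + C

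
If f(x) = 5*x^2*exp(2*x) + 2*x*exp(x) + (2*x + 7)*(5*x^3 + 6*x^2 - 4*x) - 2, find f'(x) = 40*x^3 + 10*x^2*exp(2*x) + 141*x^2 + 10*x*exp(2*x) + 2*x*exp(x) + 68*x + 2*exp(x) - 28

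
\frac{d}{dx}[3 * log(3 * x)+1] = 3/x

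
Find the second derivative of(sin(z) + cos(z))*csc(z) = 2*cos(z)/sin(z)^3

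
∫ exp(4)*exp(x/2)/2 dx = exp(x/2 + 4) + C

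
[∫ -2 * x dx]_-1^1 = 0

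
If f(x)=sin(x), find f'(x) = cos(x)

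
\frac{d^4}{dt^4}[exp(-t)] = exp(-t)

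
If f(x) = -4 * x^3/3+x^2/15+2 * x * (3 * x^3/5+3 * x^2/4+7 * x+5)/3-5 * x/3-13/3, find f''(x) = 24*x^2/5 - 5*x + 142/15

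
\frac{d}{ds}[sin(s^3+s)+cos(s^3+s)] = sqrt(2)*(3*s^2 + 1)*cos(s^3 + s + pi/4)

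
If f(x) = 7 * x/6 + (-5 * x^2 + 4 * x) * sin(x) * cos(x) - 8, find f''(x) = 10*x^2*sin(2*x) - 8*x*sin(2*x) - 20*x*cos(2*x) - 5*sin(2*x) + 8*cos(2*x)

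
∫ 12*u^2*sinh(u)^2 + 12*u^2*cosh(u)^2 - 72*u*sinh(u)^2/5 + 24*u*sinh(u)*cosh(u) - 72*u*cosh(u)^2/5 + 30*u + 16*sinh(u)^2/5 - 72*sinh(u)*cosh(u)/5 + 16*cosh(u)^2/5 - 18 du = (2*sinh(2*u) + 5)*(3*u^2 - 18*u/5 + 4/5) + C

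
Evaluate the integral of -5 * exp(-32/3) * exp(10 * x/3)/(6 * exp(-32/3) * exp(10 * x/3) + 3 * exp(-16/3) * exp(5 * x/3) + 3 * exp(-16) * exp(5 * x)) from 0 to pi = -exp(16/3)/(1 + exp(16/3)) + exp(16/3 - 5*pi/3)/(1 + exp(16/3 - 5*pi/3))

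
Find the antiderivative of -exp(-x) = exp(-x) + C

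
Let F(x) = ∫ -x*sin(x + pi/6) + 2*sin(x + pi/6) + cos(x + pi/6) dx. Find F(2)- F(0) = sqrt(3)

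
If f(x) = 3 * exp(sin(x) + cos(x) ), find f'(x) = 3*sqrt(2)*exp(sin(x))*exp(cos(x))*cos(x + pi/4)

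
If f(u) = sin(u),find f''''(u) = sin(u)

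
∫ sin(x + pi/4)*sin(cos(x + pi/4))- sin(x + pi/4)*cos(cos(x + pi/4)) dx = sin(cos(x + pi/4)) + cos(cos(x + pi/4)) + C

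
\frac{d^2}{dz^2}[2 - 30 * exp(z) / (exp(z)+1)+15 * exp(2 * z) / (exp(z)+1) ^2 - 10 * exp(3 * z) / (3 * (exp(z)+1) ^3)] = (10*exp(4*z) + 30*exp(3*z) + 30*exp(2*z) - 30*exp(z))/(exp(5*z) + 5*exp(4*z) + 10*exp(3*z) + 10*exp(2*z) + 5*exp(z) + 1)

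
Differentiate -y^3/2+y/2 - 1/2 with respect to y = 1/2 - 3*y^2/2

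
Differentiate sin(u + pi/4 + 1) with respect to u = cos(u + pi/4 + 1)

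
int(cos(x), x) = sin(x) + C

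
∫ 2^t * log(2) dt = 2^t + C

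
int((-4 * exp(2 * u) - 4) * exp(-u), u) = -8*sinh(u) + C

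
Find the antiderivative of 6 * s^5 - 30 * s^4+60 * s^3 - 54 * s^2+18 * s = s^6 - 6*s^5 + 15*s^4 - 18*s^3 + 9*s^2 + C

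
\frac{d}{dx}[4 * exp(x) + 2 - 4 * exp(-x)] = (4*exp(2*x) + 4)*exp(-x)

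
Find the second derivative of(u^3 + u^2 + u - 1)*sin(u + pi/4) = -u^3*sin(u + pi/4) - u^2*sin(u + pi/4) + 6*u^2*cos(u + pi/4) + 5*u*sin(u + pi/4) + 4*u*cos(u + pi/4) + 3*sin(u + pi/4) + 2*cos(u + pi/4)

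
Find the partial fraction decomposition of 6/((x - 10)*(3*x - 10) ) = -9/(10*(3*x - 10)) + 3/(10*(x - 10))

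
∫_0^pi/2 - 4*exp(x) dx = 4 - 4*exp(pi/2)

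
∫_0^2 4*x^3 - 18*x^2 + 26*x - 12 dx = -4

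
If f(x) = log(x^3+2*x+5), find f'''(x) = (6*x^6 - 12*x^4 - 210*x^3 + 24*x^2 - 60*x + 166)/(x^9 + 6*x^7 + 15*x^6 + 12*x^5 + 60*x^4 + 83*x^3 + 60*x^2 + 150*x + 125)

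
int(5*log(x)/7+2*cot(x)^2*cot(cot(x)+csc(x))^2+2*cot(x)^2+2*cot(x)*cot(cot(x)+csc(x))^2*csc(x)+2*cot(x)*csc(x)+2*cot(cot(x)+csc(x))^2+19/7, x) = 5*x*log(x)/7 + 2*cot(cot(x) + csc(x)) + C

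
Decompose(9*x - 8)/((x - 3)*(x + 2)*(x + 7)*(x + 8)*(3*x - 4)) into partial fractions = -81/(8750*(3*x - 4)) - 10/(231*(x + 8)) + 71/(1250*(x + 7)) - 13/(750*(x + 2)) + 19/(2750*(x - 3))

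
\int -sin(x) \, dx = cos(x) + C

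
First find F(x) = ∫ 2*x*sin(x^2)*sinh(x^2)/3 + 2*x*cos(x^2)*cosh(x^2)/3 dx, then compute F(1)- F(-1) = 0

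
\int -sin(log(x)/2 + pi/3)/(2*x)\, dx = cos(log(x)/2 + pi/3) + C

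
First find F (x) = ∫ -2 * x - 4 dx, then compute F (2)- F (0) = -12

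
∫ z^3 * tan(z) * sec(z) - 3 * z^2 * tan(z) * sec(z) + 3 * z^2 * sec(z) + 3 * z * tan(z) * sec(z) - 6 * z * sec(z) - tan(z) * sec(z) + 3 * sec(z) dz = (z - 1)^3*sec(z) + C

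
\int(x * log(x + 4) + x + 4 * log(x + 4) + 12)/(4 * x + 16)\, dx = (x + 12)*log(x + 4)/4 + C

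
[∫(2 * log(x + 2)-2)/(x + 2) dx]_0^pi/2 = -2*log(pi/2 + 2) - log(2)^2 + 2*log(2) + log(pi/2 + 2)^2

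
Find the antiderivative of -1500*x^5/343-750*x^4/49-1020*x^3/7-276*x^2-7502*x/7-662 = -250*x^6/343 - 150*x^5/49 - 255*x^4/7 - 92*x^3 - 3751*x^2/7 - 662*x + C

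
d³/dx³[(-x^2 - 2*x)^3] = -120*x^3 - 360*x^2 - 288*x - 48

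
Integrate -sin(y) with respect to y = cos(y) + C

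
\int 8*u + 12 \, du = 4*u^2 + 12*u + C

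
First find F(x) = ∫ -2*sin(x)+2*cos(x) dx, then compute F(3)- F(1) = 2*cos(3) - 2*sin(1) - 2*cos(1) + 2*sin(3)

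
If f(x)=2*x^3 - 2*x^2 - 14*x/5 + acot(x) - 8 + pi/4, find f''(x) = (12*x^5 - 4*x^4 + 24*x^3 - 8*x^2 + 14*x - 4)/(x^4 + 2*x^2 + 1)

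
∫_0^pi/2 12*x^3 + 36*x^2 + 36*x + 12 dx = -3 + (1 + pi/2)^3*(3 + 3*pi/2)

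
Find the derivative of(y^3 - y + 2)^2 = 6*y^5 - 8*y^3 + 12*y^2 + 2*y - 4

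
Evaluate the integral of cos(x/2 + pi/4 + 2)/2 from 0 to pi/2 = cos(2) - sin(pi/4 + 2)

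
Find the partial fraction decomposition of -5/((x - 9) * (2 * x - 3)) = 2/(3*(2*x - 3)) - 1/(3*(x - 9))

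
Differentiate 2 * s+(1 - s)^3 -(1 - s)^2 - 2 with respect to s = -3*s^2 + 4*s + 1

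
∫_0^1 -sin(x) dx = -1 + cos(1)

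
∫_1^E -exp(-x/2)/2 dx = -exp(-1/2) + exp(-E/2)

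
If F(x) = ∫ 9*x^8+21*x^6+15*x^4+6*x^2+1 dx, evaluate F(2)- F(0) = 1010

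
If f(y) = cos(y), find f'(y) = -sin(y)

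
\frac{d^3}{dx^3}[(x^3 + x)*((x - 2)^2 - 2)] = 60*x^2 - 96*x + 18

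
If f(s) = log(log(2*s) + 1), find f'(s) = 1/(s*log(s) + s*log(2) + s)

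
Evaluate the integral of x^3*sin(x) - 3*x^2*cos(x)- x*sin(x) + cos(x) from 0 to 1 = 0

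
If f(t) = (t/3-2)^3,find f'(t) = t^2/9 - 4*t/3 + 4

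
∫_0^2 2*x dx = 4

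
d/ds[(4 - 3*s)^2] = 18*s - 24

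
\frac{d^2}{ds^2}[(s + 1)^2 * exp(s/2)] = s^2*exp(s/2)/4 + 5*s*exp(s/2)/2 + 17*exp(s/2)/4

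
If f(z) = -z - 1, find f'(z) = -1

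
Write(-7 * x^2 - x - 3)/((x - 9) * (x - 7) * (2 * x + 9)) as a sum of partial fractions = -187/(207*(2*x + 9)) + 353/(46*(x - 7)) - 193/(18*(x - 9))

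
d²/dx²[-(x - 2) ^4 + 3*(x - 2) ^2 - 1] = -12*x^2 + 48*x - 42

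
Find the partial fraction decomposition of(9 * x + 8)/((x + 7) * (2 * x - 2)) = 55/(16*(x + 7)) + 17/(16*(x - 1))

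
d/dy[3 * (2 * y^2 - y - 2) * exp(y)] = 6*y^2*exp(y) + 9*y*exp(y) - 9*exp(y)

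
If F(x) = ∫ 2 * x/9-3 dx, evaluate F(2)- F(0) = -50/9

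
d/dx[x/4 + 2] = 1/4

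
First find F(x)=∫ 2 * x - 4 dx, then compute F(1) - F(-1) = -8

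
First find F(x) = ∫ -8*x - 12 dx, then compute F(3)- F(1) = -56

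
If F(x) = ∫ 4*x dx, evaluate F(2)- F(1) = 6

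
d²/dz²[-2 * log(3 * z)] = 2/z^2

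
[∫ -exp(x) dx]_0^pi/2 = 1 - exp(pi/2)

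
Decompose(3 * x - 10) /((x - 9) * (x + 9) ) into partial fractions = 37/(18*(x + 9)) + 17/(18*(x - 9))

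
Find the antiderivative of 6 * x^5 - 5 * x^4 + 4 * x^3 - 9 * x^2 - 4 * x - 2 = x^6 - x^5 + x^4 - 3*x^3 - 2*x^2 - 2*x + C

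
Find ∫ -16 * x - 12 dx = -8*x^2 - 12*x + C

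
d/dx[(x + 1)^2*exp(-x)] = (1 - x^2)*exp(-x)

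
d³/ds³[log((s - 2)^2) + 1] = 4/(s^3 - 6*s^2 + 12*s - 8)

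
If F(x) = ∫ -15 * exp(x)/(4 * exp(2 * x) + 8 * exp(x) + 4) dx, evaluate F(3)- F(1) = -15*exp(3)/(4*(1 + exp(3))) + 15*E/(4*(1 + E))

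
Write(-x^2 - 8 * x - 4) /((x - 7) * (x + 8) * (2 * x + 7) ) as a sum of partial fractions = -47/(189*(2*x + 7)) - 4/(135*(x + 8)) - 109/(315*(x - 7))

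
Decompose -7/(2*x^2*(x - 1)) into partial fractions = -7/(2*(x - 1)) + 7/(2*x) + 7/(2*x^2)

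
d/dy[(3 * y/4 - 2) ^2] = 9*y/8 - 3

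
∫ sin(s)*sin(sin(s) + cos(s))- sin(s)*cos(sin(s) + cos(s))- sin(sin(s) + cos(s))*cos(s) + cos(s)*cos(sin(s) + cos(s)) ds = sqrt(2)*sin(sqrt(2)*sin(s + pi/4) + pi/4) + C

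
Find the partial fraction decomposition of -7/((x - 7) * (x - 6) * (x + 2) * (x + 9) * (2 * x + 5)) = 112/(4199*(2*x + 5)) - 1/(3120*(x + 9)) - 1/(72*(x + 2)) + 7/(2040*(x - 6)) - 7/(2736*(x - 7))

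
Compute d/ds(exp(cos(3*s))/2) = -3*exp(cos(3*s))*sin(3*s)/2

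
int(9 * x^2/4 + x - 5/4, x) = 3*x^3/4 + x^2/2 - 5*x/4 + C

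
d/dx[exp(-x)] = -exp(-x)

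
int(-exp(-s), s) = exp(-s) + C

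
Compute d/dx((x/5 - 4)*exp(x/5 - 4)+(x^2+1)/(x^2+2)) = (x^5*exp(x/5 - 4) - 15*x^4*exp(x/5 - 4) + 4*x^3*exp(x/5 - 4) - 60*x^2*exp(x/5 - 4) + 4*x*exp(x/5 - 4) + 50*x - 60*exp(x/5 - 4))/(25*x^4 + 100*x^2 + 100)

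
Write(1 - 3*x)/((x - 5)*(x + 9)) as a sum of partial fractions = -2/(x + 9) - 1/(x - 5)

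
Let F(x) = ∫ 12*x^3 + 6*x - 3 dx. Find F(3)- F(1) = 258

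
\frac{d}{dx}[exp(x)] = exp(x)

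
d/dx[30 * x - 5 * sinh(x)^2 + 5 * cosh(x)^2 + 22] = 30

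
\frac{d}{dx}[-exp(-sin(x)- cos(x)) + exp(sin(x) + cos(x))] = sqrt(2)*(exp(2*sin(x))*exp(2*cos(x)) + 1)*exp(-sqrt(2)*sin(x + pi/4))*cos(x + pi/4)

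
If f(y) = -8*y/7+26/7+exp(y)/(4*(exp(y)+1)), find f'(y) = (-32*exp(2*y) - 57*exp(y) - 32)/(28*exp(2*y) + 56*exp(y) + 28)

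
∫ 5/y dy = 5*log(3*y) + C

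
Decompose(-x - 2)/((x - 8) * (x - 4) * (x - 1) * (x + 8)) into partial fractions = -1/(288*(x + 8)) - 1/(63*(x - 1)) + 1/(24*(x - 4)) - 5/(224*(x - 8))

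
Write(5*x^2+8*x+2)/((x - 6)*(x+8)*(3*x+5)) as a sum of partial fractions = -1/(19*(3*x + 5)) + 129/(133*(x + 8)) + 5/(7*(x - 6))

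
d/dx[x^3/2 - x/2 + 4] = 3*x^2/2 - 1/2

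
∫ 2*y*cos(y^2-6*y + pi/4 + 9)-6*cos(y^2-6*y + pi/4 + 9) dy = sin((y - 3)^2 + pi/4) + C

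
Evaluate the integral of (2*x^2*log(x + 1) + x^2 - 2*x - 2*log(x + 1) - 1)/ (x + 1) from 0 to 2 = -log(3)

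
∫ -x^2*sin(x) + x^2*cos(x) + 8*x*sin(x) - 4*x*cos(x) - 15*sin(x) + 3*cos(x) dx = sqrt(2)*(x - 3)^2*sin(x + pi/4) + C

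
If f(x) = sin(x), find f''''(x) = sin(x)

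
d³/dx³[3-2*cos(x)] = -2*sin(x)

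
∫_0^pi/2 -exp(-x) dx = -1 + exp(-pi/2)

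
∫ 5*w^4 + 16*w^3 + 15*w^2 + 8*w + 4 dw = w^5 + 4*w^4 + 5*w^3 + 4*w^2 + 4*w + C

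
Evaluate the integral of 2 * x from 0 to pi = pi^2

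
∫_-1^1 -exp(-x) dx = -E + exp(-1)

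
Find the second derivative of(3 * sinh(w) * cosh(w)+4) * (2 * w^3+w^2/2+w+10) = 12*w^3*sinh(2*w) + 3*w^2*sinh(2*w) + 36*w^2*cosh(2*w) + 24*w*sinh(2*w) + 6*w*cosh(2*w) + 48*w + 123*sinh(2*w)/2 + 6*cosh(2*w) + 4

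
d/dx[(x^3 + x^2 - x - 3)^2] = 6*x^5 + 10*x^4 - 4*x^3 - 24*x^2 - 10*x + 6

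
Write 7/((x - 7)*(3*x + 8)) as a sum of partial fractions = -21/(29*(3*x + 8)) + 7/(29*(x - 7))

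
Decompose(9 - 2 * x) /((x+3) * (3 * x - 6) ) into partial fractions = -1/(x + 3) + 1/(3*(x - 2))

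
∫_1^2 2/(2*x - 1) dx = -log(2) + log(6)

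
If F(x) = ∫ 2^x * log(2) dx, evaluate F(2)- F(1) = 2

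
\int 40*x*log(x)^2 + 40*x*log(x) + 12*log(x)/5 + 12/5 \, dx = 4*x*(25*x*log(x) + 3)*log(x)/5 + C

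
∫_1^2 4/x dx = 4*log(2)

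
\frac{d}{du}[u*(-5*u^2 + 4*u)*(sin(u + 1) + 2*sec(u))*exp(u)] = u*(-10*sqrt(2)*u^2*sin(u + pi/4)/cos(u)^2 - 5*sqrt(2)*u^2*sin(u + pi/4 + 1) + 8*u*sin(u)/cos(u)^2 - 11*u*sin(u + 1) + 4*u*cos(u + 1) - 22*u/cos(u) + 8*sin(u + 1) + 16/cos(u))*exp(u)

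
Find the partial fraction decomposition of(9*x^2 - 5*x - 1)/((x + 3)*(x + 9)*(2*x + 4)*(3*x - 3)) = -773/(2520*(x + 9)) + 95/(144*(x + 3)) - 5/(14*(x + 2)) + 1/(240*(x - 1))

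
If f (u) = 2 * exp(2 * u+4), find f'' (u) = 8*exp(2*u + 4)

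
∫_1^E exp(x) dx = -E + exp(E)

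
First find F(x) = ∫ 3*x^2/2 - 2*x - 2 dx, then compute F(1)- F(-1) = -3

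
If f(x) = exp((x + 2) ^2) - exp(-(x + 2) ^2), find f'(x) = (2*x*exp(2*x^2 + 8*x + 8) + 2*x + 4*exp(2*x^2 + 8*x + 8) + 4)*exp(-x^2 - 4*x - 4)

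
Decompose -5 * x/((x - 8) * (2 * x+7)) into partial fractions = -35/(23*(2*x + 7)) - 40/(23*(x - 8))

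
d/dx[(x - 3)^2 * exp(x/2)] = x^2*exp(x/2)/2 - x*exp(x/2) - 3*exp(x/2)/2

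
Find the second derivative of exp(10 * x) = 100*exp(10*x)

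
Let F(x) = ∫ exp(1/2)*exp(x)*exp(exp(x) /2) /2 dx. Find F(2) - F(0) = -E + exp(1/2 + exp(2)/2)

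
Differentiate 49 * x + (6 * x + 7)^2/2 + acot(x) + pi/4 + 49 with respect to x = (36*x^3 + 91*x^2 + 36*x + 90)/(x^2 + 1)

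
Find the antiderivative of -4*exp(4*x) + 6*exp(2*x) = (3 - exp(2*x))*exp(2*x) + C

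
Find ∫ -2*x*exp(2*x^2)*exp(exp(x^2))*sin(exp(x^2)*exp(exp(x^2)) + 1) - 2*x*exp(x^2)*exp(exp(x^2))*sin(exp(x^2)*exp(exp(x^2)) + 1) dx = cos(exp(x^2 + exp(x^2)) + 1) + C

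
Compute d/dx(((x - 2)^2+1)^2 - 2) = 4*x^3 - 24*x^2 + 52*x - 40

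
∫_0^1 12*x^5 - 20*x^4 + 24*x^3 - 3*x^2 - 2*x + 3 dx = 5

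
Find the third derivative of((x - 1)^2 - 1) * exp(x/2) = x^2*exp(x/2)/8 + 5*x*exp(x/2)/4 + 3*exp(x/2)/2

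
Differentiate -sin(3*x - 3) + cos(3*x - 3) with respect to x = -3*sqrt(2)*cos(-3*x + pi/4 + 3)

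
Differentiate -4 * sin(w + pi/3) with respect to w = -4*cos(w + pi/3)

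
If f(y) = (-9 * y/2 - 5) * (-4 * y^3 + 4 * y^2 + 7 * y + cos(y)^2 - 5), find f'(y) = 72*y^3 + 6*y^2 + 9*y*sin(2*y)/2 - 103*y + 5*sin(2*y) - 9*cos(y)^2/2 - 25/2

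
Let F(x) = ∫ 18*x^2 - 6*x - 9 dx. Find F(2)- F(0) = 18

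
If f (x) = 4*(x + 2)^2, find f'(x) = 8*x + 16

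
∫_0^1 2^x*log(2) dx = 1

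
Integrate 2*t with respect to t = t^2 + C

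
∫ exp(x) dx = exp(x) + C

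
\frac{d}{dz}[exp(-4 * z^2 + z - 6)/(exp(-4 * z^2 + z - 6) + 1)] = (-8*z*exp(4*z^2 - z + 6) + exp(4*z^2 - z + 6))/(1 + 2*exp(6)*exp(-z)*exp(4*z^2) + exp(12)*exp(-2*z)*exp(8*z^2))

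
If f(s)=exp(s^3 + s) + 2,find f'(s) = 3*s^2*exp(s^3 + s) + exp(s^3 + s)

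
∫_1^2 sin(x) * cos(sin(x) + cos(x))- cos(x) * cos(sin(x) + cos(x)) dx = -sin(cos(2) + sin(2)) + sin(cos(1) + sin(1))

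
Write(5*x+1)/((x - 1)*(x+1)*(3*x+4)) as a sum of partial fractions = -51/(7*(3*x + 4)) + 2/(x + 1) + 3/(7*(x - 1))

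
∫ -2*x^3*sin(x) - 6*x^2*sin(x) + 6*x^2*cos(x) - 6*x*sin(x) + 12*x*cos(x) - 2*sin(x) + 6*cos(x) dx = 2*(x + 1)^3*cos(x) + C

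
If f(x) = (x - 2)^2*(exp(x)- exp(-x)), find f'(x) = (x^2*exp(2*x) + x^2 - 2*x*exp(2*x) - 6*x + 8)*exp(-x)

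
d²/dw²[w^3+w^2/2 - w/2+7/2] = 6*w + 1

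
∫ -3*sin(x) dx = 3*cos(x) + C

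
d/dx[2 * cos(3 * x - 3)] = -6*sin(3*x - 3)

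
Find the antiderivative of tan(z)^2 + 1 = tan(z) + C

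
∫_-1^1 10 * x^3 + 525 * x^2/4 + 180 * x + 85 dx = 515/2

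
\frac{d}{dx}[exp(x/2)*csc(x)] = (1/2 - cos(x)/sin(x))*exp(x/2)/sin(x)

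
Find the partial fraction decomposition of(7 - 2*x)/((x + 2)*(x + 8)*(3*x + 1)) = 3/(5*(3*x + 1)) + 1/(6*(x + 8)) - 11/(30*(x + 2))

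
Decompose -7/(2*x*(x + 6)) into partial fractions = 7/(12*(x + 6)) - 7/(12*x)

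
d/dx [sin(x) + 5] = cos(x)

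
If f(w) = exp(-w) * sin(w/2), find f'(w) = (-2*sin(w/2) + cos(w/2))*exp(-w)/2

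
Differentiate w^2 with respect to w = 2*w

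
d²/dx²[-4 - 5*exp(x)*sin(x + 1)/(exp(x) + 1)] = 5*(exp(2*x)*sin(x + 1) + 3*exp(x)*sin(x + 1) - 2*exp(x)*cos(x + 1) - 2*cos(x + 1))*exp(x)/(exp(3*x) + 3*exp(2*x) + 3*exp(x) + 1)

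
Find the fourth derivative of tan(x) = 24*tan(x)^5 + 40*tan(x)^3 + 16*tan(x)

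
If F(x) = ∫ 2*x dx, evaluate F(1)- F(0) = 1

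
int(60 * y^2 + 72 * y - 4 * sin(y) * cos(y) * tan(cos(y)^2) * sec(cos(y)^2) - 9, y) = (5*y + 4)*(4*y^2 + 4*y - 5) + 2*sec(cos(y)^2) + C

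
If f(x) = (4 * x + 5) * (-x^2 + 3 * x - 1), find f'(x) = -12*x^2 + 14*x + 11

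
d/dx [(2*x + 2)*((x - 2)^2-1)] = 6*x^2 - 12*x - 2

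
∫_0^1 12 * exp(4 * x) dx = -3 + 3*exp(4)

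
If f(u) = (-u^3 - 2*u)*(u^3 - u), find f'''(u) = -120*u^3 - 24*u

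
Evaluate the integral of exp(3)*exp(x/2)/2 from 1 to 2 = -exp(7/2) + exp(4)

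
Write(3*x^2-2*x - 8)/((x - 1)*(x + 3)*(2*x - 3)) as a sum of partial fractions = -17/(9*(2*x - 3)) + 25/(36*(x + 3)) + 7/(4*(x - 1))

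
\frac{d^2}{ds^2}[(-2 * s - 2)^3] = -48*s - 48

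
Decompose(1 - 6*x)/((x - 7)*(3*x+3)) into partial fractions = -7/(24*(x + 1)) - 41/(24*(x - 7))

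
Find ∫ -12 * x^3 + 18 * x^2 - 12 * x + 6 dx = -3*x^4 + 6*x^3 - 6*x^2 + 6*x + C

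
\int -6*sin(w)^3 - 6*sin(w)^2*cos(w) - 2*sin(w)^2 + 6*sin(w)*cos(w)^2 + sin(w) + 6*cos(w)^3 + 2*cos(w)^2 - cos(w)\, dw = sin(2*w) + 2*sqrt(2)*sin(w + pi/4) - sqrt(2)*cos(3*w + pi/4) + C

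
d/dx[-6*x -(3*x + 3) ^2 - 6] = -18*x - 24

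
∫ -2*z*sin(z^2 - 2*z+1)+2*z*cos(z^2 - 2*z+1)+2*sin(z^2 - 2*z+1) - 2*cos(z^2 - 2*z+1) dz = sin((z - 1)^2) + cos((z - 1)^2) + C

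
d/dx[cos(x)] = -sin(x)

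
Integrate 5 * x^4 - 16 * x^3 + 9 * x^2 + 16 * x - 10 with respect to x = x^5 - 4*x^4 + 3*x^3 + 8*x^2 - 10*x + C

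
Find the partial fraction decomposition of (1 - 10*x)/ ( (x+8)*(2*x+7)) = 8/(2*x + 7) - 9/(x + 8)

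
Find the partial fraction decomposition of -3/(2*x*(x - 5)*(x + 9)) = -1/(84*(x + 9)) - 3/(140*(x - 5)) + 1/(30*x)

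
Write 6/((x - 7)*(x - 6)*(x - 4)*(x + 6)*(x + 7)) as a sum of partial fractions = 3/(1001*(x + 7)) - 1/(260*(x + 6)) + 1/(110*(x - 4)) - 1/(52*(x - 6)) + 1/(91*(x - 7))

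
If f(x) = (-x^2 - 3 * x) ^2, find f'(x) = 4*x^3 + 18*x^2 + 18*x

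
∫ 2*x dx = x^2 + C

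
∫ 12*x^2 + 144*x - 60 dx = 4*x^3 + 72*x^2 - 60*x + C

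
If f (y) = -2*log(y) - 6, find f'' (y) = 2/y^2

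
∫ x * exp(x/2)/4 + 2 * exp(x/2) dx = (x + 6)*exp(x/2)/2 + C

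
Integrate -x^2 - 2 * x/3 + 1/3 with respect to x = -x^3/3 - x^2/3 + x/3 + C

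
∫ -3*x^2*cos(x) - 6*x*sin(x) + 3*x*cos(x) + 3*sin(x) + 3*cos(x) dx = 3*(-x^2 + x + 1)*sin(x) + C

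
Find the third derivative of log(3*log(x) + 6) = (2*log(x)^2 + 11*log(x) + 16)/(x^3*log(x)^3 + 6*x^3*log(x)^2 + 12*x^3*log(x) + 8*x^3)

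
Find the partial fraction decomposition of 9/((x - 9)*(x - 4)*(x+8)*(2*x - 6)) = -3/(1496*(x + 8)) + 3/(44*(x - 3)) - 3/(40*(x - 4)) + 3/(340*(x - 9))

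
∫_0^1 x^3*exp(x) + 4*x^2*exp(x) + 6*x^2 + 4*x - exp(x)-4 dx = -1 + E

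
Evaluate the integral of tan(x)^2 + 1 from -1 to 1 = 2*tan(1)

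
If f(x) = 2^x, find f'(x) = 2^x*log(2)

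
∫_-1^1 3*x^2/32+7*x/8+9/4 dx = 73/16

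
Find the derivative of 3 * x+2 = 3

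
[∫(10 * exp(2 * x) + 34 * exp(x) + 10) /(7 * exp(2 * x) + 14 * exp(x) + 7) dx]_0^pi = -1 + 2*exp(pi)/(1 + exp(pi)) + 10*pi/7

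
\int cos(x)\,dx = sin(x) + C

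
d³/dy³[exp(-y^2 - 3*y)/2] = (-8*y^3 - 36*y^2 - 42*y - 9)*exp(-y^2 - 3*y)/2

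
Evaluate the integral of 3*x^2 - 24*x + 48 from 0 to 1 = 37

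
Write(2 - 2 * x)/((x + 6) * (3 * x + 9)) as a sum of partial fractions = -14/(9*(x + 6)) + 8/(9*(x + 3))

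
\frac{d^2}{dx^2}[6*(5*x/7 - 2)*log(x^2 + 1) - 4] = (60*x^3 + 168*x^2 + 180*x - 168)/(7*x^4 + 14*x^2 + 7)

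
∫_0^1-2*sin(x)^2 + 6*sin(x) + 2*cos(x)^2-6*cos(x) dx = -4 + (-3 + cos(1) + sin(1))^2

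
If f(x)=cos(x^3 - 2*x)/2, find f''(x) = -9*x^4*cos(x^3 - 2*x)/2 + 6*x^2*cos(x^3 - 2*x) - 3*x*sin(x^3 - 2*x) - 2*cos(x^3 - 2*x)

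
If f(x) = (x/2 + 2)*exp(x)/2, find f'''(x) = x*exp(x)/4 + 7*exp(x)/4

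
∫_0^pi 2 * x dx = pi^2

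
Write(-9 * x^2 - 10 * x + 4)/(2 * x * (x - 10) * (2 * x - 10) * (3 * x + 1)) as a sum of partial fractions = -171/(1984*(3*x + 1)) + 271/(1600*(x - 5)) - 249/(1550*(x - 10)) + 1/(50*x)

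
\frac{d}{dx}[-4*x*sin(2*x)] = -8*x*cos(2*x) - 4*sin(2*x)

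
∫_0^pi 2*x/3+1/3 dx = 2 + (-1 + pi/2)*(2 + 2*pi/3)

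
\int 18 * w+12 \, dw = 9*w^2 + 12*w + C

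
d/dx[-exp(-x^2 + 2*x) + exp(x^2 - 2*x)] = 2*x*exp(-x^2 + 2*x) + 2*x*exp(x^2 - 2*x) - 2*exp(-x^2 + 2*x) - 2*exp(x^2 - 2*x)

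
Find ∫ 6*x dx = 3*x^2 + C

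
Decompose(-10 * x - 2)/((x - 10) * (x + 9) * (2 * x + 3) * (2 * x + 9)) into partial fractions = 86/(783*(2*x + 9)) - 26/(1035*(2*x + 3)) - 88/(2565*(x + 9)) - 102/(12673*(x - 10))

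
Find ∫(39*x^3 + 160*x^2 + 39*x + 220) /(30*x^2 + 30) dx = 13*x^2/20 + 16*x/3 - 2*acot(x) + C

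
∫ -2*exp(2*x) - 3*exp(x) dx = -(exp(x) + 1)^2 - exp(x) + C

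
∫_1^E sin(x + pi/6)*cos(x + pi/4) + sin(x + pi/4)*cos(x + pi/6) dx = cos(5*pi/12 + 2)/2 - cos(5*pi/12 + 2*E)/2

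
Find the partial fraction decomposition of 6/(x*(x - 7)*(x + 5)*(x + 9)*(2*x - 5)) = -32/(5175*(2*x - 5)) + 1/(2208*(x + 9)) - 1/(600*(x + 5)) + 1/(2016*(x - 7)) + 2/(525*x)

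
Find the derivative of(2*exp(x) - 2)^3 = 24*exp(3*x) - 48*exp(2*x) + 24*exp(x)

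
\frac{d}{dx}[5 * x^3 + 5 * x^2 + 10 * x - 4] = 15*x^2 + 10*x + 10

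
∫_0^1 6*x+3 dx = 6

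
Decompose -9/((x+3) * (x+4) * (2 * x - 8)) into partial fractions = -9/(16*(x + 4)) + 9/(14*(x + 3)) - 9/(112*(x - 4))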